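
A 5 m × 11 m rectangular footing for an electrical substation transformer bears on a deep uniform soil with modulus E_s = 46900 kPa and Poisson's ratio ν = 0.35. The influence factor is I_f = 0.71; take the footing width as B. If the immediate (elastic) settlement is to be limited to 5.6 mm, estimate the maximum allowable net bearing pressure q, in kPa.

q ≈ 84.3 kPa

S_e = q·B·(1−ν²)/E_s · I_f  ⇒  q = S_e·E_s / (B·(1−ν²)·I_f).
q = 0.0056 × 46900 / (5 × 0.8775 × 0.71) = 84.31 kPa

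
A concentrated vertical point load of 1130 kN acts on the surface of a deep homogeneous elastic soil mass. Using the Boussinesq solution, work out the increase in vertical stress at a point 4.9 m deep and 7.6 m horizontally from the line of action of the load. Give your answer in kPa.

Δσ_z ≈ 1.05 kPa

Boussinesq vertical stress below a point load on an elastic half-space:
Δσ_z = 3P/(2πz²) · [1 + (r/z)²]^(−5/2)
r/z = 7.6/4.9 = 1.551; [1+(r/z)²]^(−5/2) = 0.046719.
Δσ_z = 3×1130/(2π×4.9²) × 0.046719 = 22.471 × 0.046719 = 1.05 kPa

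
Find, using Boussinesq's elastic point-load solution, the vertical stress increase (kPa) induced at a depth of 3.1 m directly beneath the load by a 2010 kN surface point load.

Boussinesq vertical stress below a point load on an elastic half-space:
Δσ_z = 3P/(2πz²) · [1 + (r/z)²]^(−5/2)
r/z = 0/3.1 = 0; [1+(r/z)²]^(−5/2) = 1.
Δσ_z = 3×2010/(2π×3.1²) × 1 = 99.865 × 1 = 99.86 kPa

Δσ_z ≈ 99.9 kPa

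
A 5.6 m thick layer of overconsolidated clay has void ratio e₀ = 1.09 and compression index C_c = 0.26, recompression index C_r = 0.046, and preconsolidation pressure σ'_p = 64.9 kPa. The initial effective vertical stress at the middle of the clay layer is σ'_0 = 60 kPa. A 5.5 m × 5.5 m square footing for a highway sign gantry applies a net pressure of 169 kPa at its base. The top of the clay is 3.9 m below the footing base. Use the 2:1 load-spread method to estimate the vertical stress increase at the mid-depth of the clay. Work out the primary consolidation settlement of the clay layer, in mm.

Mid-depth of clay below the footing base: z = 3.9 + 5.6/2 = 6.7 m.
Stress increase at mid-clay by the 2:1 spreading method:
Δσ = qBL/((B+z)(L+z)) = 169×5.5×5.5/((5.5+6.7)(5.5+6.7)) = 34.347 kPa
Final effective stress: σ'_f = 60 + 34.347 = 94.347 kPa.
σ'_f = 94.347 > σ'_p = 64.9 kPa, so the stress path crosses the preconsolidation pressure — recompression up to σ'_p, then virgin compression beyond:
S_c = H/(1+e₀)·[C_r·log₁₀(σ'_p/σ'_0) + C_c·log₁₀(σ'_f/σ'_p)]
    = 5.6/2.09 × [0.046×log₁₀(64.9/60) + 0.26×log₁₀(94.347/64.9)]
    = 2.6794 × [0.0015683 + 0.042246] = 0.1174 m

S_c ≈ 117 mm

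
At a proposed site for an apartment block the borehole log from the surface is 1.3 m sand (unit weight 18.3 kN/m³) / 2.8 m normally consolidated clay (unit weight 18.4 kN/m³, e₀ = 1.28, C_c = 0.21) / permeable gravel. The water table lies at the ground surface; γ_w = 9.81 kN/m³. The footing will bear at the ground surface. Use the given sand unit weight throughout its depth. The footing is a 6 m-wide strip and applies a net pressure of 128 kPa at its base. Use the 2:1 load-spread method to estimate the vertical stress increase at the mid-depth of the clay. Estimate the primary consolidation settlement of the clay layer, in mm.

S_c ≈ 176 mm

Mid-depth of clay below the ground surface: z = 1.3 + 2.8/2 = 2.7 m.
Total vertical stress at mid-clay: σ_v = 18.3×1.3 + 18.4×1.4 = 49.55 kPa.
Pore pressure: u = 9.81×(2.7 − 0) = 26.487 kPa.
Initial effective stress: σ'_0 = σ_v − u = 49.55 − 26.487 = 23.063 kPa.
Stress increase at mid-clay by the 2:1 spreading method:
Δσ = qB/(B+z) = 128×6/(6+2.7) = 88.276 kPa
Final effective stress: σ'_f = σ'_0 + Δσ = 23.063 + 88.276 = 111.34 kPa.
Normally consolidated clay, so the full stress increment lies on the virgin compression line:
S_c = C_c·H/(1+e₀)·log₁₀(σ'_f/σ'_0) = 0.21×2.8/(1+1.28)×log₁₀(111.34/23.063)
    = 0.25789 × 0.68374 = 0.1763 m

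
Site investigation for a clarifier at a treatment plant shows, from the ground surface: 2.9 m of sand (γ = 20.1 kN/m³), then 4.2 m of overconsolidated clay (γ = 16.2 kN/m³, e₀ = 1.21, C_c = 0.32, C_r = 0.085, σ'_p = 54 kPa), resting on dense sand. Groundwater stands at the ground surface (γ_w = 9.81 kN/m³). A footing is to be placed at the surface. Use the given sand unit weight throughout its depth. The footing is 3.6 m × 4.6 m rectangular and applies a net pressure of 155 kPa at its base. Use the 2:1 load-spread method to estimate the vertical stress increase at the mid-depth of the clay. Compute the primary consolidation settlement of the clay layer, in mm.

Mid-depth of clay below the ground surface: z = 2.9 + 4.2/2 = 5 m.
Total vertical stress at mid-clay: σ_v = 20.1×2.9 + 16.2×2.1 = 92.31 kPa.
Pore pressure: u = 9.81×(5 − 0) = 49.05 kPa.
Initial effective stress: σ'_0 = σ_v − u = 92.31 − 49.05 = 43.26 kPa.
Stress increase at mid-clay by the 2:1 spreading method:
Δσ = qBL/((B+z)(L+z)) = 155×3.6×4.6/((3.6+5)(4.6+5)) = 31.09 kPa
Final effective stress: σ'_f = 43.26 + 31.09 = 74.35 kPa.
σ'_f = 74.35 > σ'_p = 54 kPa, so the stress path crosses the preconsolidation pressure — recompression up to σ'_p, then virgin compression beyond:
S_c = H/(1+e₀)·[C_r·log₁₀(σ'_p/σ'_0) + C_c·log₁₀(σ'_f/σ'_p)]
    = 4.2/2.21 × [0.085×log₁₀(54/43.26) + 0.32×log₁₀(74.35/54)]
    = 1.9005 × [0.0081861 + 0.044444] = 0.1 m

S_c ≈ 100 mm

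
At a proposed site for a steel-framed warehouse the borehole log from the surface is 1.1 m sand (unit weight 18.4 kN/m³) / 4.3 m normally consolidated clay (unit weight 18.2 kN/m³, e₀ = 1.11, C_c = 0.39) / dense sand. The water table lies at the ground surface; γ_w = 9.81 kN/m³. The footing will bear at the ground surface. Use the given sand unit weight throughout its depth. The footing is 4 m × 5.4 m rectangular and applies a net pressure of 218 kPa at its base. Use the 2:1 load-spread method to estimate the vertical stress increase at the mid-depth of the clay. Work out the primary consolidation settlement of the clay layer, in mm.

S_c ≈ 455 mm

Mid-depth of clay below the ground surface: z = 1.1 + 4.3/2 = 3.25 m.
Total vertical stress at mid-clay: σ_v = 18.4×1.1 + 18.2×2.15 = 59.37 kPa.
Pore pressure: u = 9.81×(3.25 − 0) = 31.883 kPa.
Initial effective stress: σ'_0 = σ_v − u = 59.37 − 31.883 = 27.487 kPa.
Stress increase at mid-clay by the 2:1 spreading method:
Δσ = qBL/((B+z)(L+z)) = 218×4×5.4/((4+3.25)(5.4+3.25)) = 75.086 kPa
Final effective stress: σ'_f = σ'_0 + Δσ = 27.487 + 75.086 = 102.57 kPa.
Normally consolidated clay, so the full stress increment lies on the virgin compression line:
S_c = C_c·H/(1+e₀)·log₁₀(σ'_f/σ'_0) = 0.39×4.3/(1+1.11)×log₁₀(102.57/27.487)
    = 0.79479 × 0.57189 = 0.4545 m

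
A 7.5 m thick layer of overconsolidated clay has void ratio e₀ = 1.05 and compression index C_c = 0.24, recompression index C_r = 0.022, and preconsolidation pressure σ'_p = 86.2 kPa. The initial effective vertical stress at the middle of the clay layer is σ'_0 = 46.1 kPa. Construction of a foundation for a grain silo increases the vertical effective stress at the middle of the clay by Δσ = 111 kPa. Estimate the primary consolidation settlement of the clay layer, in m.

Final effective stress: σ'_f = 46.1 + 111 = 157.1 kPa.
σ'_f = 157.1 > σ'_p = 86.2 kPa, so the stress path crosses the preconsolidation pressure — recompression up to σ'_p, then virgin compression beyond:
S_c = H/(1+e₀)·[C_r·log₁₀(σ'_p/σ'_0) + C_c·log₁₀(σ'_f/σ'_p)]
    = 7.5/2.05 × [0.022×log₁₀(86.2/46.1) + 0.24×log₁₀(157.1/86.2)]
    = 3.6585 × [0.0059797 + 0.062561] = 0.2508 m

S_c ≈ 0.251 m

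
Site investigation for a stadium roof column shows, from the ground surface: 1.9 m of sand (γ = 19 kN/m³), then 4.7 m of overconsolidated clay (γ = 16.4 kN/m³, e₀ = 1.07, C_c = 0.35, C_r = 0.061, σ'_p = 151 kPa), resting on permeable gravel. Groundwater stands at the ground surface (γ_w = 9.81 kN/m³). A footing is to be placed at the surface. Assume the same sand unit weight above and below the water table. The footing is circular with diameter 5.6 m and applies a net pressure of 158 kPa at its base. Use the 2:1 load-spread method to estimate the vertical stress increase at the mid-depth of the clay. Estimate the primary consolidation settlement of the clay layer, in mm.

Mid-depth of clay below the ground surface: z = 1.9 + 4.7/2 = 4.25 m.
Total vertical stress at mid-clay: σ_v = 19×1.9 + 16.4×2.35 = 74.64 kPa.
Pore pressure: u = 9.81×(4.25 − 0) = 41.693 kPa.
Initial effective stress: σ'_0 = σ_v − u = 74.64 − 41.693 = 32.947 kPa.
Stress increase at mid-clay by the 2:1 spreading method:
Δσ ≈ qD²/(D+z)² = 158×5.6²/(5.6+4.25)² = 51.069 kPa
Final effective stress: σ'_f = 32.947 + 51.069 = 84.016 kPa.
σ'_f = 84.016 ≤ σ'_p = 151 kPa, so the clay remains overconsolidated and only the recompression index applies:
S_c = C_r·H/(1+e₀)·log₁₀(σ'_f/σ'_0) = 0.061×4.7/2.07×log₁₀(84.016/32.947)
    = 0.1385 × 0.40655 = 0.05631 m

S_c ≈ 56.3 mm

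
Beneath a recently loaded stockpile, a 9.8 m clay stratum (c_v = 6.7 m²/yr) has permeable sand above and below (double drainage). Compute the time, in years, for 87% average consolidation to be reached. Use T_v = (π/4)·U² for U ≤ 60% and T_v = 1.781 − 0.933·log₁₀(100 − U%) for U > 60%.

t ≈ 2.66 years

Drainage path length: H_d = H/2 = 4.9 m (double drainage).
U > 60%: T_v = 1.781 − 0.933·log₁₀(100 − 87) = 0.74169.
t = T_v·H_d²/c_v = 0.74169×4.9²/6.7 = 2.658 years.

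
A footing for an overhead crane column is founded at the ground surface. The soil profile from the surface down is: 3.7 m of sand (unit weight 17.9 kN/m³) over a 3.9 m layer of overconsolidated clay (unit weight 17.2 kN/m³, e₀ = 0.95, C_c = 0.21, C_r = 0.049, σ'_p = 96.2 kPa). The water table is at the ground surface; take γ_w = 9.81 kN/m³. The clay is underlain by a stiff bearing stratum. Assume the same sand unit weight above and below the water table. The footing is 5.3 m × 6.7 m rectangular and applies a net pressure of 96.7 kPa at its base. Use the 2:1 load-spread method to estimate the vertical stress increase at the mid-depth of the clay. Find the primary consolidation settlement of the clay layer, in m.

Mid-depth of clay below the ground surface: z = 3.7 + 3.9/2 = 5.65 m.
Total vertical stress at mid-clay: σ_v = 17.9×3.7 + 17.2×1.95 = 99.77 kPa.
Pore pressure: u = 9.81×(5.65 − 0) = 55.427 kPa.
Initial effective stress: σ'_0 = σ_v − u = 99.77 − 55.427 = 44.343 kPa.
Stress increase at mid-clay by the 2:1 spreading method:
Δσ = qBL/((B+z)(L+z)) = 96.7×5.3×6.7/((5.3+5.65)(6.7+5.65)) = 25.392 kPa
Final effective stress: σ'_f = 44.343 + 25.392 = 69.735 kPa.
σ'_f = 69.735 ≤ σ'_p = 96.2 kPa, so the clay remains overconsolidated and only the recompression index applies:
S_c = C_r·H/(1+e₀)·log₁₀(σ'_f/σ'_0) = 0.049×3.9/1.95×log₁₀(69.735/44.343)
    = 0.098 × 0.19663 = 0.01927 m

S_c ≈ 0.0193 m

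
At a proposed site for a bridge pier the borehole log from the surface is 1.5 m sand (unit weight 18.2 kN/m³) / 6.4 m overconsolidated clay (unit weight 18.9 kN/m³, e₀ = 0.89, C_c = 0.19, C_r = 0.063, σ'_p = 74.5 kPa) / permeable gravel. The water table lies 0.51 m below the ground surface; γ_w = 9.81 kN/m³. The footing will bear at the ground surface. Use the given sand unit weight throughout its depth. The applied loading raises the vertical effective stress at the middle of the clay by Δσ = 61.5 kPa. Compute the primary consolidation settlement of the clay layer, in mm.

S_c ≈ 148 mm

Mid-depth of clay below the ground surface: z = 1.5 + 6.4/2 = 4.7 m.
Total vertical stress at mid-clay: σ_v = 18.2×1.5 + 18.9×3.2 = 87.78 kPa.
Pore pressure: u = 9.81×(4.7 − 0.51) = 41.104 kPa.
Initial effective stress: σ'_0 = σ_v − u = 87.78 − 41.104 = 46.676 kPa.
Final effective stress: σ'_f = 46.676 + 61.5 = 108.18 kPa.
σ'_f = 108.18 > σ'_p = 74.5 kPa, so the stress path crosses the preconsolidation pressure — recompression up to σ'_p, then virgin compression beyond:
S_c = H/(1+e₀)·[C_r·log₁₀(σ'_p/σ'_0) + C_c·log₁₀(σ'_f/σ'_p)]
    = 6.4/1.89 × [0.063×log₁₀(74.5/46.676) + 0.19×log₁₀(108.18/74.5)]
    = 3.3862 × [0.012793 + 0.030778] = 0.1475 m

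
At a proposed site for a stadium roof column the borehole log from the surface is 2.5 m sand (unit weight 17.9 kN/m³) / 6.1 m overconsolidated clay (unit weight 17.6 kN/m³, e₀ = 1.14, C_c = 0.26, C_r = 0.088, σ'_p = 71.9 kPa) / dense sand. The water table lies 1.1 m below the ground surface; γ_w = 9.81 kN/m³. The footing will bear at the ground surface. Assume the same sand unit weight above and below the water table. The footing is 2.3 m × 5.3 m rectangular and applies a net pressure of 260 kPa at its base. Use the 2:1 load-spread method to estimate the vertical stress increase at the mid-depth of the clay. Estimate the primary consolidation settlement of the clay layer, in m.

S_c ≈ 0.109 m

Mid-depth of clay below the ground surface: z = 2.5 + 6.1/2 = 5.55 m.
Total vertical stress at mid-clay: σ_v = 17.9×2.5 + 17.6×3.05 = 98.43 kPa.
Pore pressure: u = 9.81×(5.55 − 1.1) = 43.655 kPa.
Initial effective stress: σ'_0 = σ_v − u = 98.43 − 43.655 = 54.775 kPa.
Stress increase at mid-clay by the 2:1 spreading method:
Δσ = qBL/((B+z)(L+z)) = 260×2.3×5.3/((2.3+5.55)(5.3+5.55)) = 37.212 kPa
Final effective stress: σ'_f = 54.775 + 37.212 = 91.987 kPa.
σ'_f = 91.987 > σ'_p = 71.9 kPa, so the stress path crosses the preconsolidation pressure — recompression up to σ'_p, then virgin compression beyond:
S_c = H/(1+e₀)·[C_r·log₁₀(σ'_p/σ'_0) + C_c·log₁₀(σ'_f/σ'_p)]
    = 6.1/2.14 × [0.088×log₁₀(71.9/54.775) + 0.26×log₁₀(91.987/71.9)]
    = 2.8505 × [0.010397 + 0.027819] = 0.1089 m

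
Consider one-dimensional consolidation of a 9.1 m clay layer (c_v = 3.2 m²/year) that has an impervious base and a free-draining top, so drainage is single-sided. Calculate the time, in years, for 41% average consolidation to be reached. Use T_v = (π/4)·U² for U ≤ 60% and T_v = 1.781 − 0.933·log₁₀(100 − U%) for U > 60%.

Drainage path length: H_d = H = 9.1 m (single drainage).
U ≤ 60%: T_v = (π/4)·U² = (π/4)×0.41² = 0.13203.
t = T_v·H_d²/c_v = 0.13203×9.1²/3.2 = 3.417 years.

t ≈ 3.42 years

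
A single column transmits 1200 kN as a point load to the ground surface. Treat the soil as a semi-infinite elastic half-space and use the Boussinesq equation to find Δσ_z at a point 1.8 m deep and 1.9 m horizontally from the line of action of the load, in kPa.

Δσ_z ≈ 27.2 kPa

Boussinesq vertical stress below a point load on an elastic half-space:
Δσ_z = 3P/(2πz²) · [1 + (r/z)²]^(−5/2)
r/z = 1.9/1.8 = 1.0556; [1+(r/z)²]^(−5/2) = 0.15386.
Δσ_z = 3×1200/(2π×1.8²) × 0.15386 = 176.84 × 0.15386 = 27.21 kPa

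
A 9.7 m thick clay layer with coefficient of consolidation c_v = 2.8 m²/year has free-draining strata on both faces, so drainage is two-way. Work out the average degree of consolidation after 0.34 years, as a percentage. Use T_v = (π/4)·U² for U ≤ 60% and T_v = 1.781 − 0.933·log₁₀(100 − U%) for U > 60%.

Drainage path length: H_d = H/2 = 4.85 m (double drainage).
T_v = c_v·t/H_d² = 2.8×0.34/4.85² = 0.040472.
T_v = 0.040472 corresponds to the U ≤ 60% branch:
U = √(4T_v/π) = 0.227

U ≈ 22.7 %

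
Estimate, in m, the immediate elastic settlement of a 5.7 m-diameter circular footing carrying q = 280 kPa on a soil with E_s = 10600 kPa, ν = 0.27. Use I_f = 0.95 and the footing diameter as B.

S_e ≈ 0.133 m

Immediate (elastic) settlement: S_e = q·B·(1−ν²)/E_s · I_f.
S_e = 280 × 5.7 × (1 − 0.27²) / 10600 × 0.95
    = 280 × 5.7 × 0.9271 / 10600 × 0.95
    = 0.1326 m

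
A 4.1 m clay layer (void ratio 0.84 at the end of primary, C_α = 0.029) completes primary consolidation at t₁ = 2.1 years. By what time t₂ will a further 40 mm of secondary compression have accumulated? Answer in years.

t₂ ≈ 8.73 years

S_s = C_α·H/(1+e_p)·log₁₀(t₂/t₁) ⇒ log₁₀(t₂/t₁) = S_s·(1+e_p)/(C_α·H).
log₁₀(t₂/t₁) = 0.04 × (1+0.84) / (0.029×4.1) = 0.619
t₂ = t₁ × 10^0.619 = 2.1 × 4.159 = 8.734 years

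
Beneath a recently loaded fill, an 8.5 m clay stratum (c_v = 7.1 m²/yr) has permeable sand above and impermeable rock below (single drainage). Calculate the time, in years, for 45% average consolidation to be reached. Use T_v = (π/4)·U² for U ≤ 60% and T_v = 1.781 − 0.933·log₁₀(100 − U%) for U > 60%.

t ≈ 1.62 years

Drainage path length: H_d = H = 8.5 m (single drainage).
U ≤ 60%: T_v = (π/4)·U² = (π/4)×0.45² = 0.15904.
t = T_v·H_d²/c_v = 0.15904×8.5²/7.1 = 1.618 years.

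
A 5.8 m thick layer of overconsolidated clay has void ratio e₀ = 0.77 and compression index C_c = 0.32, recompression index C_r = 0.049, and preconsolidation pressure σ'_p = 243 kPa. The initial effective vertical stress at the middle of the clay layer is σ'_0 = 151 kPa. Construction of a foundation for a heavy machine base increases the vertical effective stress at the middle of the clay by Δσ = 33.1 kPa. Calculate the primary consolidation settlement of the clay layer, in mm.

Final effective stress: σ'_f = 151 + 33.1 = 184.1 kPa.
σ'_f = 184.1 ≤ σ'_p = 243 kPa, so the clay remains overconsolidated and only the recompression index applies:
S_c = C_r·H/(1+e₀)·log₁₀(σ'_f/σ'_0) = 0.049×5.8/1.77×log₁₀(184.1/151)
    = 0.16056 × 0.086077 = 0.01382 m

S_c ≈ 13.8 mm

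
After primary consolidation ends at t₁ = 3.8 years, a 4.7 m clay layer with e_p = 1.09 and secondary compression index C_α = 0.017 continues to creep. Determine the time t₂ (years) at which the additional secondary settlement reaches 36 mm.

S_s = C_α·H/(1+e_p)·log₁₀(t₂/t₁) ⇒ log₁₀(t₂/t₁) = S_s·(1+e_p)/(C_α·H).
log₁₀(t₂/t₁) = 0.036 × (1+1.09) / (0.017×4.7) = 0.9417
t₂ = t₁ × 10^0.9417 = 3.8 × 8.743 = 33.22 years

t₂ ≈ 33.2 years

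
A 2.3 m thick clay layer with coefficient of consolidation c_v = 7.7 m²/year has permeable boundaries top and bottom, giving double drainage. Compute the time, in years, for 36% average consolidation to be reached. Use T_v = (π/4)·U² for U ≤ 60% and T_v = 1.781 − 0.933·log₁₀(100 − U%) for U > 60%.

Drainage path length: H_d = H/2 = 1.15 m (double drainage).
U ≤ 60%: T_v = (π/4)·U² = (π/4)×0.36² = 0.10179.
t = T_v·H_d²/c_v = 0.10179×1.15²/7.7 = 0.01748 years.

t ≈ 0.0175 years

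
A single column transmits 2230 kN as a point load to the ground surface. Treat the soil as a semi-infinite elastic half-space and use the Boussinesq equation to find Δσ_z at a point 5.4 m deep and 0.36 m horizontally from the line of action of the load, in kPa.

Boussinesq vertical stress below a point load on an elastic half-space:
Δσ_z = 3P/(2πz²) · [1 + (r/z)²]^(−5/2)
r/z = 0.36/5.4 = 0.066667; [1+(r/z)²]^(−5/2) = 0.98897.
Δσ_z = 3×2230/(2π×5.4²) × 0.98897 = 36.514 × 0.98897 = 36.11 kPa

Δσ_z ≈ 36.1 kPa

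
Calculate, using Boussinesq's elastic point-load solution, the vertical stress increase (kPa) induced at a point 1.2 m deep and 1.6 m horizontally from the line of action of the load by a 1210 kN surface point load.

Δσ_z ≈ 31.2 kPa

Boussinesq vertical stress below a point load on an elastic half-space:
Δσ_z = 3P/(2πz²) · [1 + (r/z)²]^(−5/2)
r/z = 1.6/1.2 = 1.3333; [1+(r/z)²]^(−5/2) = 0.07776.
Δσ_z = 3×1210/(2π×1.2²) × 0.07776 = 401.2 × 0.07776 = 31.2 kPa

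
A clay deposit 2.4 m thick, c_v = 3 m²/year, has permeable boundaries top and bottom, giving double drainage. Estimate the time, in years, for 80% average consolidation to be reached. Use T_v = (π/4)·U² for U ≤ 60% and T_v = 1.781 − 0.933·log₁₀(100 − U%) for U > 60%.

t ≈ 0.272 years

Drainage path length: H_d = H/2 = 1.2 m (double drainage).
U > 60%: T_v = 1.781 − 0.933·log₁₀(100 − 80) = 0.56714.
t = T_v·H_d²/c_v = 0.56714×1.2²/3 = 0.2722 years.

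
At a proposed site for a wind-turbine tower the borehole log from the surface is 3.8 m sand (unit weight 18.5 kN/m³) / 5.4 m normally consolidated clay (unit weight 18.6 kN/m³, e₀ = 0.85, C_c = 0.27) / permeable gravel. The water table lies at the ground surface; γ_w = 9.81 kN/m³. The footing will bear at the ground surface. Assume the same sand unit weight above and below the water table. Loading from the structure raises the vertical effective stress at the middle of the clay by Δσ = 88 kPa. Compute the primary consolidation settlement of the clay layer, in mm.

S_c ≈ 320 mm

Mid-depth of clay below the ground surface: z = 3.8 + 5.4/2 = 6.5 m.
Total vertical stress at mid-clay: σ_v = 18.5×3.8 + 18.6×2.7 = 120.52 kPa.
Pore pressure: u = 9.81×(6.5 − 0) = 63.765 kPa.
Initial effective stress: σ'_0 = σ_v − u = 120.52 − 63.765 = 56.755 kPa.
Final effective stress: σ'_f = σ'_0 + Δσ = 56.755 + 88 = 144.75 kPa.
Normally consolidated clay, so the full stress increment lies on the virgin compression line:
S_c = C_c·H/(1+e₀)·log₁₀(σ'_f/σ'_0) = 0.27×5.4/(1+0.85)×log₁₀(144.75/56.755)
    = 0.78811 × 0.40661 = 0.3205 m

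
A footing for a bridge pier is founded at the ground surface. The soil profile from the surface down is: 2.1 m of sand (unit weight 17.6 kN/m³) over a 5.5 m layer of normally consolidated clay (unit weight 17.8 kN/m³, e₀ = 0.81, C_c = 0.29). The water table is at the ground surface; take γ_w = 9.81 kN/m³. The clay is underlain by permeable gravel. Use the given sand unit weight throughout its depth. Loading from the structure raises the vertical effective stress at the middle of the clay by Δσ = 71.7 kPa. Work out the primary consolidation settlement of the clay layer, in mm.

S_c ≈ 404 mm

Mid-depth of clay below the ground surface: z = 2.1 + 5.5/2 = 4.85 m.
Total vertical stress at mid-clay: σ_v = 17.6×2.1 + 17.8×2.75 = 85.91 kPa.
Pore pressure: u = 9.81×(4.85 − 0) = 47.578 kPa.
Initial effective stress: σ'_0 = σ_v − u = 85.91 − 47.578 = 38.332 kPa.
Final effective stress: σ'_f = σ'_0 + Δσ = 38.332 + 71.7 = 110.03 kPa.
Normally consolidated clay, so the full stress increment lies on the virgin compression line:
S_c = C_c·H/(1+e₀)·log₁₀(σ'_f/σ'_0) = 0.29×5.5/(1+0.81)×log₁₀(110.03/38.332)
    = 0.88122 × 0.45795 = 0.4036 m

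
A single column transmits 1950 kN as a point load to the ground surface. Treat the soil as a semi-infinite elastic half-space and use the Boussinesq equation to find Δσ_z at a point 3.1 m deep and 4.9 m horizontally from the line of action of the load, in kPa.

Boussinesq vertical stress below a point load on an elastic half-space:
Δσ_z = 3P/(2πz²) · [1 + (r/z)²]^(−5/2)
r/z = 4.9/3.1 = 1.5806; [1+(r/z)²]^(−5/2) = 0.043683.
Δσ_z = 3×1950/(2π×3.1²) × 0.043683 = 96.884 × 0.043683 = 4.232 kPa

Δσ_z ≈ 4.23 kPa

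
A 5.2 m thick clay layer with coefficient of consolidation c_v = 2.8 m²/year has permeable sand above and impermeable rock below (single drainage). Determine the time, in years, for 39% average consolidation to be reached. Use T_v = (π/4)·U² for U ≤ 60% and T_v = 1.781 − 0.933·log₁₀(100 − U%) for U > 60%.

t ≈ 1.15 years

Drainage path length: H_d = H = 5.2 m (single drainage).
U ≤ 60%: T_v = (π/4)·U² = (π/4)×0.39² = 0.11946.
t = T_v·H_d²/c_v = 0.11946×5.2²/2.8 = 1.154 years.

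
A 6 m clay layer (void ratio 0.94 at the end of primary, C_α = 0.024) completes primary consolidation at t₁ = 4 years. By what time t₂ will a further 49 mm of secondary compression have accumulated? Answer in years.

t₂ ≈ 18.3 years

S_s = C_α·H/(1+e_p)·log₁₀(t₂/t₁) ⇒ log₁₀(t₂/t₁) = S_s·(1+e_p)/(C_α·H).
log₁₀(t₂/t₁) = 0.049 × (1+0.94) / (0.024×6) = 0.6601
t₂ = t₁ × 10^0.6601 = 4 × 4.572 = 18.29 years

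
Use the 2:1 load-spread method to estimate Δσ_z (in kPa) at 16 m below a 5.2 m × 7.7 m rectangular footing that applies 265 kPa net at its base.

Δσ_z ≈ 21.1 kPa

By the 2:1 method the load spreads at 1 horizontal : 2 vertical, so at depth z the loaded area has grown by z in each plan dimension:
Δσ = qBL/((B+z)(L+z)) = 265×5.2×7.7/((5.2+16)(7.7+16)) = 21.118 kPa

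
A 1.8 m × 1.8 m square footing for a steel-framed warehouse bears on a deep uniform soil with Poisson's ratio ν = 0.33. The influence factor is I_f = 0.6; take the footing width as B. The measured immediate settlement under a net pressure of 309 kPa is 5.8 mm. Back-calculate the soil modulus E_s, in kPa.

S_e = q·B·(1−ν²)/E_s · I_f  ⇒  E_s = q·B·(1−ν²)·I_f / S_e.
E_s = 309 × 1.8 × 0.8911 × 0.6 / 0.0058 = 51270 kPa

E_s ≈ 51300 kPa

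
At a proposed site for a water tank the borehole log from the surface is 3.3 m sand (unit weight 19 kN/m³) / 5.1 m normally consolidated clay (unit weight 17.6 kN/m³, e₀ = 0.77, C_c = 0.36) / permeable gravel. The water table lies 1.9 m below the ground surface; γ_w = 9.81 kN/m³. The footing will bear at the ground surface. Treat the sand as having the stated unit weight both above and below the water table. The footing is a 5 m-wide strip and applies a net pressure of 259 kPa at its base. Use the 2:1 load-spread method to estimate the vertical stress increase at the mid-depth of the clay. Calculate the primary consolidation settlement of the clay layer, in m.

Mid-depth of clay below the ground surface: z = 3.3 + 5.1/2 = 5.85 m.
Total vertical stress at mid-clay: σ_v = 19×3.3 + 17.6×2.55 = 107.58 kPa.
Pore pressure: u = 9.81×(5.85 − 1.9) = 38.75 kPa.
Initial effective stress: σ'_0 = σ_v − u = 107.58 − 38.75 = 68.83 kPa.
Stress increase at mid-clay by the 2:1 spreading method:
Δσ = qB/(B+z) = 259×5/(5+5.85) = 119.35 kPa
Final effective stress: σ'_f = σ'_0 + Δσ = 68.83 + 119.35 = 188.18 kPa.
Normally consolidated clay, so the full stress increment lies on the virgin compression line:
S_c = C_c·H/(1+e₀)·log₁₀(σ'_f/σ'_0) = 0.36×5.1/(1+0.77)×log₁₀(188.18/68.83)
    = 1.0373 × 0.4368 = 0.4531 m

S_c ≈ 0.453 m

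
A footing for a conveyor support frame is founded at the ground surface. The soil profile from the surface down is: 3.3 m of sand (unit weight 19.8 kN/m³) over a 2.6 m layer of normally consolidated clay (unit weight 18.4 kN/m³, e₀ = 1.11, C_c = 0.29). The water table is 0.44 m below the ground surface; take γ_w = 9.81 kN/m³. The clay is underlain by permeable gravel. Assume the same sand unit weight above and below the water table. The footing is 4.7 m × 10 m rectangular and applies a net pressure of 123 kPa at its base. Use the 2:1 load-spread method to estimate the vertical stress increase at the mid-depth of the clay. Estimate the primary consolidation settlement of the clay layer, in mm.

Mid-depth of clay below the ground surface: z = 3.3 + 2.6/2 = 4.6 m.
Total vertical stress at mid-clay: σ_v = 19.8×3.3 + 18.4×1.3 = 89.26 kPa.
Pore pressure: u = 9.81×(4.6 − 0.44) = 40.81 kPa.
Initial effective stress: σ'_0 = σ_v − u = 89.26 − 40.81 = 48.45 kPa.
Stress increase at mid-clay by the 2:1 spreading method:
Δσ = qBL/((B+z)(L+z)) = 123×4.7×10/((4.7+4.6)(10+4.6)) = 42.576 kPa
Final effective stress: σ'_f = σ'_0 + Δσ = 48.45 + 42.576 = 91.026 kPa.
Normally consolidated clay, so the full stress increment lies on the virgin compression line:
S_c = C_c·H/(1+e₀)·log₁₀(σ'_f/σ'_0) = 0.29×2.6/(1+1.11)×log₁₀(91.026/48.45)
    = 0.35735 × 0.27387 = 0.09787 m

S_c ≈ 97.9 mm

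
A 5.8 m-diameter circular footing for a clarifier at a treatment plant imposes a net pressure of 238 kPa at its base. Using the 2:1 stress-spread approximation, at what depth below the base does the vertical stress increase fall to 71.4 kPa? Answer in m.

2:1 spreading — at depth z the loaded area has grown by z in each plan dimension:
qD²/(D+z)² = Δσ_z ⇒ z = D(√(q/Δσ_z) − 1) = 5.8×(√(238/71.4) − 1) = 4.789 m

z ≈ 4.79 m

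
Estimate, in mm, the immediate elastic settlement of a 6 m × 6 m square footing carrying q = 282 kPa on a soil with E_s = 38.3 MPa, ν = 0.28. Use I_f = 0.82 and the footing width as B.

Immediate (elastic) settlement: S_e = q·B·(1−ν²)/E_s · I_f.
E_s = 38.3 MPa = 38300 kPa.
S_e = 282 × 6 × (1 − 0.28²) / 38300 × 0.82
    = 282 × 6 × 0.9216 / 38300 × 0.82
    = 0.03339 m = 33.39 mm

S_e ≈ 33.4 mm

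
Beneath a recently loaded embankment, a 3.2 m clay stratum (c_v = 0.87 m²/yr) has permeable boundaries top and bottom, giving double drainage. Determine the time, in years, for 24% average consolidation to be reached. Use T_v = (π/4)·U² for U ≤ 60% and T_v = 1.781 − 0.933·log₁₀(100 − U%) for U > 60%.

Drainage path length: H_d = H/2 = 1.6 m (double drainage).
U ≤ 60%: T_v = (π/4)·U² = (π/4)×0.24² = 0.045239.
t = T_v·H_d²/c_v = 0.045239×1.6²/0.87 = 0.1331 years.

t ≈ 0.133 years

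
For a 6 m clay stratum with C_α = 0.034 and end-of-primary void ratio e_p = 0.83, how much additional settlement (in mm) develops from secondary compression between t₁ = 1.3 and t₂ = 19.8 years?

Secondary compression: S_s = C_α·H/(1+e_p)·log₁₀(t₂/t₁)
S_s = 0.034×6/(1+0.83)×log₁₀(19.8/1.3)
    = 0.1115 × 1.183 = 0.1318 m

S_s ≈ 132 mm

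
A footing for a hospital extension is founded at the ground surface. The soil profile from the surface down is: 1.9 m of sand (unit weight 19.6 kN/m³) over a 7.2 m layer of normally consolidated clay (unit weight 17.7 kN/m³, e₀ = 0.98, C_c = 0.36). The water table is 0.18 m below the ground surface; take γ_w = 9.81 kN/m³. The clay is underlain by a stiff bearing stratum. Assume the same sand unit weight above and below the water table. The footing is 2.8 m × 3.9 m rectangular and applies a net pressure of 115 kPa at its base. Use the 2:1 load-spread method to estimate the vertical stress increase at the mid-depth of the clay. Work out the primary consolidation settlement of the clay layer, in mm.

S_c ≈ 162 mm

Mid-depth of clay below the ground surface: z = 1.9 + 7.2/2 = 5.5 m.
Total vertical stress at mid-clay: σ_v = 19.6×1.9 + 17.7×3.6 = 100.96 kPa.
Pore pressure: u = 9.81×(5.5 − 0.18) = 52.189 kPa.
Initial effective stress: σ'_0 = σ_v − u = 100.96 − 52.189 = 48.771 kPa.
Stress increase at mid-clay by the 2:1 spreading method:
Δσ = qBL/((B+z)(L+z)) = 115×2.8×3.9/((2.8+5.5)(3.9+5.5)) = 16.096 kPa
Final effective stress: σ'_f = σ'_0 + Δσ = 48.771 + 16.096 = 64.867 kPa.
Normally consolidated clay, so the full stress increment lies on the virgin compression line:
S_c = C_c·H/(1+e₀)·log₁₀(σ'_f/σ'_0) = 0.36×7.2/(1+0.98)×log₁₀(64.867/48.771)
    = 1.3091 × 0.12386 = 0.1621 m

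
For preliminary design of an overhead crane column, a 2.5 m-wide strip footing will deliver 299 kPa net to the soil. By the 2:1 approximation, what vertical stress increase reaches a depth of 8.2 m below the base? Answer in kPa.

By the 2:1 method the load spreads at 1 horizontal : 2 vertical, so at depth z the loaded area has grown by z in each plan dimension:
Δσ = qB/(B+z) = 299×2.5/(2.5+8.2) = 69.86 kPa

Δσ_z ≈ 69.9 kPa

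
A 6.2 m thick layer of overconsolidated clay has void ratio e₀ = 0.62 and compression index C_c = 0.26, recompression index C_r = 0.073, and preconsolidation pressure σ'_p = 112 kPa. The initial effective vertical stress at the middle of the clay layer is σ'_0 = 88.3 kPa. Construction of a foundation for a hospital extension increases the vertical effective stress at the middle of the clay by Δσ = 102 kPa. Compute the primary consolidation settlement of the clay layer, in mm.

S_c ≈ 258 mm

Final effective stress: σ'_f = 88.3 + 102 = 190.3 kPa.
σ'_f = 190.3 > σ'_p = 112 kPa, so the stress path crosses the preconsolidation pressure — recompression up to σ'_p, then virgin compression beyond:
S_c = H/(1+e₀)·[C_r·log₁₀(σ'_p/σ'_0) + C_c·log₁₀(σ'_f/σ'_p)]
    = 6.2/1.62 × [0.073×log₁₀(112/88.3) + 0.26×log₁₀(190.3/112)]
    = 3.8272 × [0.0075378 + 0.059857] = 0.2579 m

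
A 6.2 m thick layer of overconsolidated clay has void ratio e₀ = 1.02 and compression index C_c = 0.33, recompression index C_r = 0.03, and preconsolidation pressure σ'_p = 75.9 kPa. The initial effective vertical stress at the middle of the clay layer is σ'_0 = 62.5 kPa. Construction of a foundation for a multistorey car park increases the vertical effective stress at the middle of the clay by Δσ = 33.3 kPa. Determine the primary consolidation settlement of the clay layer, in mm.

S_c ≈ 110 mm

Final effective stress: σ'_f = 62.5 + 33.3 = 95.8 kPa.
σ'_f = 95.8 > σ'_p = 75.9 kPa, so the stress path crosses the preconsolidation pressure — recompression up to σ'_p, then virgin compression beyond:
S_c = H/(1+e₀)·[C_r·log₁₀(σ'_p/σ'_0) + C_c·log₁₀(σ'_f/σ'_p)]
    = 6.2/2.02 × [0.03×log₁₀(75.9/62.5) + 0.33×log₁₀(95.8/75.9)]
    = 3.0693 × [0.0025309 + 0.033371] = 0.1102 m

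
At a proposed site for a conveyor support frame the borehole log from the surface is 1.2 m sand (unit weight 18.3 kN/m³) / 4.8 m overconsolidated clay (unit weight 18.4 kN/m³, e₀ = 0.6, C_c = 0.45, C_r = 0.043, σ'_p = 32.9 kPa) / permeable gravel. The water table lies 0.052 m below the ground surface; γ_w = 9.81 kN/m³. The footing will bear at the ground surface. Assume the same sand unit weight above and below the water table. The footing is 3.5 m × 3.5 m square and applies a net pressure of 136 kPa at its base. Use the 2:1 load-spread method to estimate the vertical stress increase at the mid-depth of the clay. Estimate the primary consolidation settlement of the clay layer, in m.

S_c ≈ 0.396 m

Mid-depth of clay below the ground surface: z = 1.2 + 4.8/2 = 3.6 m.
Total vertical stress at mid-clay: σ_v = 18.3×1.2 + 18.4×2.4 = 66.12 kPa.
Pore pressure: u = 9.81×(3.6 − 0.052) = 34.806 kPa.
Initial effective stress: σ'_0 = σ_v − u = 66.12 − 34.806 = 31.314 kPa.
Stress increase at mid-clay by the 2:1 spreading method:
Δσ = qBL/((B+z)(L+z)) = 136×3.5×3.5/((3.5+3.6)(3.5+3.6)) = 33.049 kPa
Final effective stress: σ'_f = 31.314 + 33.049 = 64.363 kPa.
σ'_f = 64.363 > σ'_p = 32.9 kPa, so the stress path crosses the preconsolidation pressure — recompression up to σ'_p, then virgin compression beyond:
S_c = H/(1+e₀)·[C_r·log₁₀(σ'_p/σ'_0) + C_c·log₁₀(σ'_f/σ'_p)]
    = 4.8/1.6 × [0.043×log₁₀(32.9/31.314) + 0.45×log₁₀(64.363/32.9)]
    = 3 × [0.00092267 + 0.13115] = 0.3962 m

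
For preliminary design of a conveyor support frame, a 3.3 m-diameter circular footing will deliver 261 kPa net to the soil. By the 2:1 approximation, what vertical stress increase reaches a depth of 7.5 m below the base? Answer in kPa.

Δσ_z ≈ 24.4 kPa

By the 2:1 method the load spreads at 1 horizontal : 2 vertical, so at depth z the loaded area has grown by z in each plan dimension:
Δσ ≈ qD²/(D+z)² = 261×3.3²/(3.3+7.5)² = 24.368 kPa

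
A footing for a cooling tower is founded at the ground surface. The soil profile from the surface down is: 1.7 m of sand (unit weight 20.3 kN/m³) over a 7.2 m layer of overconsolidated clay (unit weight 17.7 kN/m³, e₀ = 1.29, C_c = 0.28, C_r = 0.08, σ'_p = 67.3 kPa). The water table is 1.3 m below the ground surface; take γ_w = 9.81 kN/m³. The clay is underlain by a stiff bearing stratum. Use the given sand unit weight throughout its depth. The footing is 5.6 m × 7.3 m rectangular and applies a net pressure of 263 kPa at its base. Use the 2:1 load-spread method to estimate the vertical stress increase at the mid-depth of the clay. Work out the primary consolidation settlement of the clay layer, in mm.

S_c ≈ 287 mm

Mid-depth of clay below the ground surface: z = 1.7 + 7.2/2 = 5.3 m.
Total vertical stress at mid-clay: σ_v = 20.3×1.7 + 17.7×3.6 = 98.23 kPa.
Pore pressure: u = 9.81×(5.3 − 1.3) = 39.24 kPa.
Initial effective stress: σ'_0 = σ_v − u = 98.23 − 39.24 = 58.99 kPa.
Stress increase at mid-clay by the 2:1 spreading method:
Δσ = qBL/((B+z)(L+z)) = 263×5.6×7.3/((5.6+5.3)(7.3+5.3)) = 78.283 kPa
Final effective stress: σ'_f = 58.99 + 78.283 = 137.27 kPa.
σ'_f = 137.27 > σ'_p = 67.3 kPa, so the stress path crosses the preconsolidation pressure — recompression up to σ'_p, then virgin compression beyond:
S_c = H/(1+e₀)·[C_r·log₁₀(σ'_p/σ'_0) + C_c·log₁₀(σ'_f/σ'_p)]
    = 7.2/2.29 × [0.08×log₁₀(67.3/58.99) + 0.28×log₁₀(137.27/67.3)]
    = 3.1441 × [0.0045789 + 0.086677] = 0.2869 m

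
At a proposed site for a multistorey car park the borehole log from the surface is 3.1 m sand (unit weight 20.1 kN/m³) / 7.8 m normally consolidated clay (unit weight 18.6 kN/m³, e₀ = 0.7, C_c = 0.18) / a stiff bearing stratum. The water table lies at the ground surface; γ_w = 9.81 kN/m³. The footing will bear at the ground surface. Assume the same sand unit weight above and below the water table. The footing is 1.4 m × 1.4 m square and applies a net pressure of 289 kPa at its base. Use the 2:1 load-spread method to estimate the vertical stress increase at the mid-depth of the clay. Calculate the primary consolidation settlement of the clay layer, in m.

Mid-depth of clay below the ground surface: z = 3.1 + 7.8/2 = 7 m.
Total vertical stress at mid-clay: σ_v = 20.1×3.1 + 18.6×3.9 = 134.85 kPa.
Pore pressure: u = 9.81×(7 − 0) = 68.67 kPa.
Initial effective stress: σ'_0 = σ_v − u = 134.85 − 68.67 = 66.18 kPa.
Stress increase at mid-clay by the 2:1 spreading method:
Δσ = qBL/((B+z)(L+z)) = 289×1.4×1.4/((1.4+7)(1.4+7)) = 8.0278 kPa
Final effective stress: σ'_f = σ'_0 + Δσ = 66.18 + 8.0278 = 74.208 kPa.
Normally consolidated clay, so the full stress increment lies on the virgin compression line:
S_c = C_c·H/(1+e₀)·log₁₀(σ'_f/σ'_0) = 0.18×7.8/(1+0.7)×log₁₀(74.208/66.18)
    = 0.82588 × 0.049724 = 0.04107 m

S_c ≈ 0.0411 m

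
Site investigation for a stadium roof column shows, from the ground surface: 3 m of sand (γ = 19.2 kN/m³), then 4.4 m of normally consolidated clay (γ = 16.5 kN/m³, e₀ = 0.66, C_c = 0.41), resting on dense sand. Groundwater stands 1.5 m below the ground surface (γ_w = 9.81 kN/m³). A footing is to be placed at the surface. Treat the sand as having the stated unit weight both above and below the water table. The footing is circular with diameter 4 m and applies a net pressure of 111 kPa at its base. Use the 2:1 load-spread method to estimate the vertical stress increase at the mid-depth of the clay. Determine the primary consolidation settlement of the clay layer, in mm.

Mid-depth of clay below the ground surface: z = 3 + 4.4/2 = 5.2 m.
Total vertical stress at mid-clay: σ_v = 19.2×3 + 16.5×2.2 = 93.9 kPa.
Pore pressure: u = 9.81×(5.2 − 1.5) = 36.297 kPa.
Initial effective stress: σ'_0 = σ_v − u = 93.9 − 36.297 = 57.603 kPa.
Stress increase at mid-clay by the 2:1 spreading method:
Δσ ≈ qD²/(D+z)² = 111×4²/(4+5.2)² = 20.983 kPa
Final effective stress: σ'_f = σ'_0 + Δσ = 57.603 + 20.983 = 78.586 kPa.
Normally consolidated clay, so the full stress increment lies on the virgin compression line:
S_c = C_c·H/(1+e₀)·log₁₀(σ'_f/σ'_0) = 0.41×4.4/(1+0.66)×log₁₀(78.586/57.603)
    = 1.0867 × 0.1349 = 0.1466 m

S_c ≈ 147 mm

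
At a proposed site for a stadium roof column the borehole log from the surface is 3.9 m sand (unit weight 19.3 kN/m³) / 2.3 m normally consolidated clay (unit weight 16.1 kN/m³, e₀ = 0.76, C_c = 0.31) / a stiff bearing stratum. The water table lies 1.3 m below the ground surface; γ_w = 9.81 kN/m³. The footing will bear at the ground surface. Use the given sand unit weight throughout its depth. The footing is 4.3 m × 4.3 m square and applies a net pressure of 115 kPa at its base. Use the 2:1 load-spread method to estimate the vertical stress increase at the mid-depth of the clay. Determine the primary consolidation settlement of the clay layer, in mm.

Mid-depth of clay below the ground surface: z = 3.9 + 2.3/2 = 5.05 m.
Total vertical stress at mid-clay: σ_v = 19.3×3.9 + 16.1×1.15 = 93.785 kPa.
Pore pressure: u = 9.81×(5.05 − 1.3) = 36.788 kPa.
Initial effective stress: σ'_0 = σ_v − u = 93.785 − 36.788 = 56.997 kPa.
Stress increase at mid-clay by the 2:1 spreading method:
Δσ = qBL/((B+z)(L+z)) = 115×4.3×4.3/((4.3+5.05)(4.3+5.05)) = 24.323 kPa
Final effective stress: σ'_f = σ'_0 + Δσ = 56.997 + 24.323 = 81.32 kPa.
Normally consolidated clay, so the full stress increment lies on the virgin compression line:
S_c = C_c·H/(1+e₀)·log₁₀(σ'_f/σ'_0) = 0.31×2.3/(1+0.76)×log₁₀(81.32/56.997)
    = 0.40511 × 0.15435 = 0.06253 m

S_c ≈ 62.5 mm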